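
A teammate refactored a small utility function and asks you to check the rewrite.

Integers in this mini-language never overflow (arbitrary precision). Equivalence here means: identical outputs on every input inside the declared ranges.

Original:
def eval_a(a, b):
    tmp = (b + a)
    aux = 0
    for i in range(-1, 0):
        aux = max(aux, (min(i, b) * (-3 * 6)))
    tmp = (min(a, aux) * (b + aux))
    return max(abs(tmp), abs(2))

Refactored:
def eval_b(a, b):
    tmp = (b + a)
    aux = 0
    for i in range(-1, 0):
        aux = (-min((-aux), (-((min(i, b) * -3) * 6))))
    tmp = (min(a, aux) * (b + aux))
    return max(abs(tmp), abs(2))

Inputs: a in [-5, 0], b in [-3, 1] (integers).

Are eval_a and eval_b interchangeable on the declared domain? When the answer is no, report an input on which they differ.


The two are interchangeable: min/max/abs usage differs, and every declared input agrees.
As a probe, take a=-3, b=-2: eval_a runs tmp=-5, then aux=0, then (i=-1), then aux=36, then tmp=-102, then returns 102; eval_b runs tmp=-5, then aux=0, then (i=-1), then aux=36, then tmp=-102, then returns 102; both end at 102.
Every one of the 30 inputs gives matching results.
verdict: equivalent


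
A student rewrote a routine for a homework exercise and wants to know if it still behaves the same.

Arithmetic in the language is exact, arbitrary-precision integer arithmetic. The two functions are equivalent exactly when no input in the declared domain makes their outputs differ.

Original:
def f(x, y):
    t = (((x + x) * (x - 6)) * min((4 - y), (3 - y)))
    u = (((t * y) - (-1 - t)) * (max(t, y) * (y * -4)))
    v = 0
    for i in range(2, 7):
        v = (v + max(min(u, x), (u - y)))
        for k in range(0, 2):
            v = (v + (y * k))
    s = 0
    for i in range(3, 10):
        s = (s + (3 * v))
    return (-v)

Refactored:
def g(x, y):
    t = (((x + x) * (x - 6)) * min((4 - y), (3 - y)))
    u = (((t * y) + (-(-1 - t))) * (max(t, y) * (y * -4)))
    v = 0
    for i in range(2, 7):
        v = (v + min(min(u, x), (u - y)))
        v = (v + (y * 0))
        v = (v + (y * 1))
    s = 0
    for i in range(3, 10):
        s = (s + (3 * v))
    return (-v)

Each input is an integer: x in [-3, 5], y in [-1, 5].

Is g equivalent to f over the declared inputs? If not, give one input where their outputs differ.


Evaluate both at x=-3, y=-1.
f: t becomes 216; next u becomes 864; next v becomes 0; next at i=2:; next v becomes 865; next at k=0:; next v becomes 865; next at k=1:; next v becomes 864; next at i=3:; next v becomes 1729; next at k=0:; next v becomes 1729; next at k=1:; next v becomes 1728; next at i=4:; next v becomes 2593; next at k=0:; next v becomes 2593; next at k=1:; next v becomes 2592; next at i=5:; next v becomes 3457; next at k=0:; next v becomes 3457; next at k=1:; next v becomes 3456; next at i=6:; next v becomes 4321; next at k=0:; next v becomes 4321; next at k=1:; next v becomes 4320; next s becomes 0; next at i=3:; next s becomes 12960; next at i=4:; next s becomes 25920; next at i=5:; next s becomes 38880; next at i=6:; next s becomes 51840; next at i=7:; next s becomes 64800; next at i=8:; next s becomes 77760; next at i=9:; next s becomes 90720; next final value -4320
g: t becomes 216; next u becomes 864; next v becomes 0; next at i=2:; next v becomes -3; next v becomes -3; next v becomes -4; next at i=3:; next v becomes -7; next v becomes -7; next v becomes -8; next at i=4:; next v becomes -11; next v becomes -11; next v becomes -12; next at i=5:; next v becomes -15; next v becomes -15; next v becomes -16; next at i=6:; next v becomes -19; next v becomes -19; next v becomes -20; next s becomes 0; next at i=3:; next s becomes -60; next at i=4:; next s becomes -120; next at i=5:; next s becomes -180; next at i=6:; next s becomes -240; next at i=7:; next s becomes -300; next at i=8:; next s becomes -360; next at i=9:; next s becomes -420; next final value 20
-4320 vs 20 — the two versions disagree here.
verdict: not equivalent; witness: x=-3, y=-1


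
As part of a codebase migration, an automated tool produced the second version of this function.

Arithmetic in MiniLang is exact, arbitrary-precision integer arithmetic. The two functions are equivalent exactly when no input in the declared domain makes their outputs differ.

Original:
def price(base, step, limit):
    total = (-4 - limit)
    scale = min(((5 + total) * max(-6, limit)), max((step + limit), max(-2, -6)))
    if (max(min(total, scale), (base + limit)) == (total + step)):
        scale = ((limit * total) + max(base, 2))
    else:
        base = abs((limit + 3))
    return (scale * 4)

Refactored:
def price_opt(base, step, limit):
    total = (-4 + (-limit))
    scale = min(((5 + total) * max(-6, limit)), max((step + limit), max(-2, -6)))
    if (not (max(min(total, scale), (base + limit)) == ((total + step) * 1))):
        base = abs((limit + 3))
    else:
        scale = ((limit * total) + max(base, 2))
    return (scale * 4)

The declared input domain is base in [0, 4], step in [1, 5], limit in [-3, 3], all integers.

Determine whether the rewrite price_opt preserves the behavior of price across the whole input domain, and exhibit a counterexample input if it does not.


Comparing the listings, the differences include: constant usage differs, plus arithmetic usage differs, plus boolean connective usage differs.
One worked example (base=1, step=3, limit=-3) — price: total becomes -1; next scale becomes -12; next (max(min(total, scale), (base + limit)) == (total + step)) evaluates to false; next base becomes 0; next final value -48; price_opt: total becomes -1; next scale becomes -12; next (not (max(min(total, scale), (base + limit)) == ((total + step) * 1))) evaluates to true; next base becomes 0; next final value -48; agreement on -48.
An exhaustive pass over the 175 declared inputs shows identical outputs.
verdict: equivalent


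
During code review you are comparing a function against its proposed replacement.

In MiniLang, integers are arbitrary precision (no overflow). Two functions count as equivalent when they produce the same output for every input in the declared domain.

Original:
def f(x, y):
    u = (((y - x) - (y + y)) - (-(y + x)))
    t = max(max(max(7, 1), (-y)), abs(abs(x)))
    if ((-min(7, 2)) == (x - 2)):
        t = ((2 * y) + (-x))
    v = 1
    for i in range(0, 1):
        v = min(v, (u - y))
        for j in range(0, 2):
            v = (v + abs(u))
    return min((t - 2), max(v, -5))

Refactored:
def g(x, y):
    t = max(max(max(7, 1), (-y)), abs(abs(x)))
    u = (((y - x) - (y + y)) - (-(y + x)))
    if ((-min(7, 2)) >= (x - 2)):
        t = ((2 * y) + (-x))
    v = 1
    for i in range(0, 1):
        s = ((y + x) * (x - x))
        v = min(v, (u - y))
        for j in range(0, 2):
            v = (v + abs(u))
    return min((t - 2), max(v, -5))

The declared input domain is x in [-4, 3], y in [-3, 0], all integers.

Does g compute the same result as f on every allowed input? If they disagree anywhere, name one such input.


Consider the input x=-4, y=-3.
f: u becomes 0; next t becomes 7; next ((-min(7, 2)) == (x - 2)) evaluates to false; next v becomes 1; next at i=0:; next v becomes 1; next at j=0:; next v becomes 1; next at j=1:; next v becomes 1; next final value 1
g: t becomes 7; next u becomes 0; next ((-min(7, 2)) >= (x - 2)) evaluates to true; next t becomes -2; next v becomes 1; next at i=0:; next s becomes 0; next v becomes 1; next at j=0:; next v becomes 1; next at j=1:; next v becomes 1; next final value -4
1 against -4: the behavior changed.
verdict: not equivalent; witness: x=-4, y=-3


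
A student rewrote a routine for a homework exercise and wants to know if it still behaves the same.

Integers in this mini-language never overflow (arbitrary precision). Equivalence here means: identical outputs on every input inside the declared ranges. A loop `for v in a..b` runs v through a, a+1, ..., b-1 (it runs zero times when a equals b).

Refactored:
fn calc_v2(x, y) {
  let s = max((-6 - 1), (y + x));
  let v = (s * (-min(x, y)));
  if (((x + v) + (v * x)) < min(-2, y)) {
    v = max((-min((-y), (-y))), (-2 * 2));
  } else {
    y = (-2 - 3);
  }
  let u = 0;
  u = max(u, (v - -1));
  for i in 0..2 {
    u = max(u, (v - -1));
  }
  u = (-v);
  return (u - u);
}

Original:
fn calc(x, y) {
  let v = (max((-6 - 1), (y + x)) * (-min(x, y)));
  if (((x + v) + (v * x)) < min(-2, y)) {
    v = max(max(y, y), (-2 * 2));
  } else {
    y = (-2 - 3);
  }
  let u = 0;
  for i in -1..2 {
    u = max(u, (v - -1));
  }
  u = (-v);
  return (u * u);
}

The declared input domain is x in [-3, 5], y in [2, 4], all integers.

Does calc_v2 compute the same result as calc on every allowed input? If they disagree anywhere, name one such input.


There is a counterexample at x=-3, y=2: 9 on one side, 0 on the other.
calc: v=-3, then (((x + v) + (v * x)) < min(-2, y)) is false, then y=-5, then u=0, then (i=-1), then u=0, then (i=0), then u=0, then (i=1), then u=0, then u=3, then returns 9
calc_v2: s=-1, then v=-3, then (((x + v) + (v * x)) < min(-2, y)) is false, then y=-5, then u=0, then u=0, then (i=0), then u=0, then (i=1), then u=0, then u=3, then returns 0
verdict: not equivalent; witness: x=-3, y=2


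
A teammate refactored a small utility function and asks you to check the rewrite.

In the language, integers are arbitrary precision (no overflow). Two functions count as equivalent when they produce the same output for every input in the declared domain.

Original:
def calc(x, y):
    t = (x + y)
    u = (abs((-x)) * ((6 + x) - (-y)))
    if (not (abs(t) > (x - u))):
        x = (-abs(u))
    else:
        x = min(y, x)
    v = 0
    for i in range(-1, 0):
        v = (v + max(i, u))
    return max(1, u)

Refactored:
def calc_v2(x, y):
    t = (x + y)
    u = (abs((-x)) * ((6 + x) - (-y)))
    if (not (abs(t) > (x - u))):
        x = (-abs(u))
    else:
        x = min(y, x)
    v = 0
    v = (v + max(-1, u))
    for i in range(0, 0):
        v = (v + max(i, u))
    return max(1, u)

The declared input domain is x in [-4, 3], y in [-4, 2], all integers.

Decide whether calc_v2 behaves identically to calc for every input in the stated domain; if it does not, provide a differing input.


Reading the diff, among the changes: arithmetic usage differs, and statement counts differ, and constant usage differs, and min/max/abs usage differs, and loop structure differs.
Spot check at x=1, y=0 — calc: t := 1 | u := 7 | (not (abs(t) > (x - u))): false | x := 0 | v := 0 | iter i=-1: | v := 7 | result 7. calc_v2: t := 1 | u := 7 | (not (abs(t) > (x - u))): false | x := 0 | v := 0 | v := 7 | loop over i: empty range | result 7. Both give 7.
Every one of the 56 inputs gives matching results.
verdict: equivalent


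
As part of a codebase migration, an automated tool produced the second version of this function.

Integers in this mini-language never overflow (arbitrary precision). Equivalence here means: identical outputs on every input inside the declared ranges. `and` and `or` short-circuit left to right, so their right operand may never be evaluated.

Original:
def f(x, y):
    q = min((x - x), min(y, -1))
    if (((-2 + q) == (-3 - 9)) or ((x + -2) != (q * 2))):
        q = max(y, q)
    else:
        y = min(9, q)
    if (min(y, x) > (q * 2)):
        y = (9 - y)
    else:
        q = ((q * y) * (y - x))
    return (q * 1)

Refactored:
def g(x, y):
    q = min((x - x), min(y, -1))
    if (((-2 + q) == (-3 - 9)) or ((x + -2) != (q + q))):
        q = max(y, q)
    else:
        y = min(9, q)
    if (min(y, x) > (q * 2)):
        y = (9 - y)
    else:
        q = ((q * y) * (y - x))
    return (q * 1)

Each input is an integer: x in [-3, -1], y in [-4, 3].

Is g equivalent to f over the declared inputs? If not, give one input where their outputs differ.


Equivalent — the differences include constant usage differs; also arithmetic usage differs, yet no declared input distinguishes the two.
Spot check at x=-1, y=3 — f: q=-1, then (((-2 + q) == (-3 - 9)) or ((x + -2) != (q * 2))) is true, then q=3, then (min(y, x) > (q * 2)) is false, then q=36, then returns 36. g: q=-1, then (((-2 + q) == (-3 - 9)) or ((x + -2) != (q + q))) is true, then q=3, then (min(y, x) > (q * 2)) is false, then q=36, then returns 36. Both give 36.
Checked all 24 inputs in the declared domain: the outputs agree on every one.
verdict: equivalent


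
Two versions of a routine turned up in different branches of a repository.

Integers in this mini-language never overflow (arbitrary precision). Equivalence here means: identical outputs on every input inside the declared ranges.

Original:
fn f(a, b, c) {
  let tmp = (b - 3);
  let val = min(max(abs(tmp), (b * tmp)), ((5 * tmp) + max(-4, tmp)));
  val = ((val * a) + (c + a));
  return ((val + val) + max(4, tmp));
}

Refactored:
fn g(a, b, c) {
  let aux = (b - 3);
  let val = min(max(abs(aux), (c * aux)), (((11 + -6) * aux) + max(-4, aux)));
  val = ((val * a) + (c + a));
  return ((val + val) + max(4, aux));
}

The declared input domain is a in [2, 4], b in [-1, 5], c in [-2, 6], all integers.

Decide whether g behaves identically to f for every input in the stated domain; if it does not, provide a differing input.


There is a counterexample at a=2, b=4, c=-2: 20 on one side, 8 on the other.
f: tmp becomes 1; next val becomes 4; next val becomes 8; next final value 20
g: aux becomes 1; next val becomes 1; next val becomes 2; next final value 8
verdict: not equivalent; witness: a=2, b=4, c=-2


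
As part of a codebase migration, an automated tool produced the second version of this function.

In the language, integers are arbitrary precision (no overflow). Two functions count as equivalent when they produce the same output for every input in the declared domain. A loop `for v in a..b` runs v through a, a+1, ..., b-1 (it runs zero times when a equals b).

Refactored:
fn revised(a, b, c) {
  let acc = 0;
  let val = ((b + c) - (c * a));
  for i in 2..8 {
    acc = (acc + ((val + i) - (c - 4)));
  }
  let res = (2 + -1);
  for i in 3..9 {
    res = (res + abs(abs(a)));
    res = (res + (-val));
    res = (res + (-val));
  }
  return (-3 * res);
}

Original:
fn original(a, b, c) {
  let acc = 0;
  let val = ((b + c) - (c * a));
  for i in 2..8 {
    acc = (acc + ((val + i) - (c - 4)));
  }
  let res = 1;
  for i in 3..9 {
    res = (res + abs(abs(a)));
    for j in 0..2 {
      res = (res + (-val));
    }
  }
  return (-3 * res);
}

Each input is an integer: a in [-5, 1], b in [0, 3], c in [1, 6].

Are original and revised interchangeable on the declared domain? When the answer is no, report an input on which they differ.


The two are interchangeable: constant usage differs, plus loop structure differs, plus arithmetic usage differs, plus local variable names differ, and every declared input agrees.
Tracing a=-4, b=3, c=5: original: acc becomes 0; next val becomes 28; next at i=2:; next acc becomes 29; next at i=3:; next acc becomes 59; next at i=4:; next acc becomes 90; next at i=5:; next acc becomes 122; next at i=6:; next acc becomes 155; next at i=7:; next acc becomes 189; next res becomes 1; next at i=3:; next res becomes 5; next at j=0:; next res becomes -23; next at j=1:; next res becomes -51; next at i=4:; next res becomes -47; next at j=0:; next res becomes -75; next at j=1:; next res becomes -103; next at i=5:; next res becomes -99; next at j=0:; next res becomes -127; next at j=1:; next res becomes -155; next at i=6:; next res becomes -151; next at j=0:; next res becomes -179; next at j=1:; next res becomes -207; next at i=7:; next res becomes -203; next at j=0:; next res becomes -231; next at j=1:; next res becomes -259; next at i=8:; next res becomes -255; next at j=0:; next res becomes -283; next at j=1:; next res becomes -311; next final value 933 | revised: acc becomes 0; next val becomes 28; next at i=2:; next acc becomes 29; next at i=3:; next acc becomes 59; next at i=4:; next acc becomes 90; next at i=5:; next acc becomes 122; next at i=6:; next acc becomes 155; next at i=7:; next acc becomes 189; next res becomes 1; next at i=3:; next res becomes 5; next res becomes -23; next res becomes -51; next at i=4:; next res becomes -47; next res becomes -75; next res becomes -103; next at i=5:; next res becomes -99; next res becomes -127; next res becomes -155; next at i=6:; next res becomes -151; next res becomes -179; next res becomes -207; next at i=7:; next res becomes -203; next res becomes -231; next res becomes -259; next at i=8:; next res becomes -255; next res becomes -283; next res becomes -311; next final value 933 — matching result 933.
An exhaustive pass over the 168 declared inputs shows identical outputs.
verdict: equivalent


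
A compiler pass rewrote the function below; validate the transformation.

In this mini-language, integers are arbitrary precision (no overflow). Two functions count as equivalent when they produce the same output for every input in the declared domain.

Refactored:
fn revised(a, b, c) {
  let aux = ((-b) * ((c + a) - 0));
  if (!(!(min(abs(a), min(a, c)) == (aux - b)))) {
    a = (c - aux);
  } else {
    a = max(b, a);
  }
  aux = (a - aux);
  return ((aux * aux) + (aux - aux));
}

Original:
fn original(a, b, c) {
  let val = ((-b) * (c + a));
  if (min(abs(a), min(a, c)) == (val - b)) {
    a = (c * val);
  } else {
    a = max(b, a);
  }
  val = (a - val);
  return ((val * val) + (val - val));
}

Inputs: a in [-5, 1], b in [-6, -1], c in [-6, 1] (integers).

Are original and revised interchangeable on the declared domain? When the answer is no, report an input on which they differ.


On input a=-5, b=-1, c=-1, original returns 144 while revised returns 121.
verdict: not equivalent; witness: a=-5, b=-1, c=-1


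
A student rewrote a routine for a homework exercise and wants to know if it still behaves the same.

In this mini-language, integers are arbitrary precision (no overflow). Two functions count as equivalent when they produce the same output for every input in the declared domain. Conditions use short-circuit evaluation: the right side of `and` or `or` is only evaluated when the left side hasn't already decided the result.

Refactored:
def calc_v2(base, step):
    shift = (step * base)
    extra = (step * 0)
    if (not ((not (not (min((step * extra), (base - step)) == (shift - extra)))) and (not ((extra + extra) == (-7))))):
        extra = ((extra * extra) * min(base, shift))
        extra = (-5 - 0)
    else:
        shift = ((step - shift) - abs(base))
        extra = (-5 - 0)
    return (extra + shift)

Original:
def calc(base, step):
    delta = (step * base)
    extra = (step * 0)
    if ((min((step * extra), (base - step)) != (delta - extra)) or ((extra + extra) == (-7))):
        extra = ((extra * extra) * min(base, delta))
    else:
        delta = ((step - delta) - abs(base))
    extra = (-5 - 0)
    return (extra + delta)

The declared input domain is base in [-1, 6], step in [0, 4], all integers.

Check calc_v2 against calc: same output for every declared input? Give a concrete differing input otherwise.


Although boolean connective usage differs, constant usage differs, statement counts differ, comparison usage differs, local variable names differ, arithmetic usage differs, 40/40 inputs agree.
verdict: equivalent


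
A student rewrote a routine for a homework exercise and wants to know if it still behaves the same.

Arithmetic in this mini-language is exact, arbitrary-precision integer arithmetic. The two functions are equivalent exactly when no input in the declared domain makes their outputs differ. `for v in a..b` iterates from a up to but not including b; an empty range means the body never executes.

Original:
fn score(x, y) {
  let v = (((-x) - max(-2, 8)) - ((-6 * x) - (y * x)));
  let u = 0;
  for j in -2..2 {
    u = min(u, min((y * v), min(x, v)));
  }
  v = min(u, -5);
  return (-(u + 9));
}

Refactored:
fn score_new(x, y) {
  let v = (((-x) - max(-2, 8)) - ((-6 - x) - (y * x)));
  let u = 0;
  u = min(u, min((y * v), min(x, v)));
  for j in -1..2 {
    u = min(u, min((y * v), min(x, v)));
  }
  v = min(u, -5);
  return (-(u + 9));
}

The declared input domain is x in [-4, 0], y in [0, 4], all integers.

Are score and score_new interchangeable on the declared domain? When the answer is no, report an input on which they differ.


Try x=-4, y=0.
score: v becomes -28; next u becomes 0; next at j=-2:; next u becomes -28; next at j=-1:; next u becomes -28; next at j=0:; next u becomes -28; next at j=1:; next u becomes -28; next v becomes -28; next final value 19
score_new: v becomes -2; next u becomes 0; next u becomes -4; next at j=-1:; next u becomes -4; next at j=0:; next u becomes -4; next at j=1:; next u becomes -4; next v becomes -5; next final value -5
19 != -5, so the rewrite changes behavior.
verdict: not equivalent; witness: x=-4, y=0


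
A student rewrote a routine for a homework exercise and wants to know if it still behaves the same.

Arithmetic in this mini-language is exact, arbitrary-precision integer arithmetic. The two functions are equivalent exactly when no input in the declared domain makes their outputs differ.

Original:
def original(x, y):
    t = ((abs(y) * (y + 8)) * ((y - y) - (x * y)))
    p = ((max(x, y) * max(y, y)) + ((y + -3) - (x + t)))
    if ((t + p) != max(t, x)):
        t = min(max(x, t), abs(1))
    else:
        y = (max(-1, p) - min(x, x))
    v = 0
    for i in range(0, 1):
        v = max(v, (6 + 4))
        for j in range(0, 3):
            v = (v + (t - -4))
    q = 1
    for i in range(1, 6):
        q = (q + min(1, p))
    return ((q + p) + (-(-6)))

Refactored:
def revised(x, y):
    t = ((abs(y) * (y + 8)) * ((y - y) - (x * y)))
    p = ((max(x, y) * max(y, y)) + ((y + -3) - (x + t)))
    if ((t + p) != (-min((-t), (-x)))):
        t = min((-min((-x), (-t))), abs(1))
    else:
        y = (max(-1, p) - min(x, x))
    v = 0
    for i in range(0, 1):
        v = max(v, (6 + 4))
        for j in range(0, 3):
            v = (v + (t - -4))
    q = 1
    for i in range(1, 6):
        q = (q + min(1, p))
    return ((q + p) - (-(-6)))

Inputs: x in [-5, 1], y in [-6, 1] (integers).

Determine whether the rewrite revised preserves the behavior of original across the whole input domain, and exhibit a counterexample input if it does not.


Not equivalent: x=-5, y=-6 separates them (398 vs 386).
original: t=-360, then p=386, then ((t + p) != max(t, x)) is true, then t=-5, then v=0, then (i=0), then v=10, then (j=0), then v=9, then (j=1), then v=8, then (j=2), then v=7, then q=1, then (i=1), then q=2, then (i=2), then q=3, then (i=3), then q=4, then (i=4), then q=5, then (i=5), then q=6, then returns 398
revised: t=-360, then p=386, then ((t + p) != (-min((-t), (-x)))) is true, then t=-5, then v=0, then (i=0), then v=10, then (j=0), then v=9, then (j=1), then v=8, then (j=2), then v=7, then q=1, then (i=1), then q=2, then (i=2), then q=3, then (i=3), then q=4, then (i=4), then q=5, then (i=5), then q=6, then returns 386
verdict: not equivalent; witness: x=-5, y=-6


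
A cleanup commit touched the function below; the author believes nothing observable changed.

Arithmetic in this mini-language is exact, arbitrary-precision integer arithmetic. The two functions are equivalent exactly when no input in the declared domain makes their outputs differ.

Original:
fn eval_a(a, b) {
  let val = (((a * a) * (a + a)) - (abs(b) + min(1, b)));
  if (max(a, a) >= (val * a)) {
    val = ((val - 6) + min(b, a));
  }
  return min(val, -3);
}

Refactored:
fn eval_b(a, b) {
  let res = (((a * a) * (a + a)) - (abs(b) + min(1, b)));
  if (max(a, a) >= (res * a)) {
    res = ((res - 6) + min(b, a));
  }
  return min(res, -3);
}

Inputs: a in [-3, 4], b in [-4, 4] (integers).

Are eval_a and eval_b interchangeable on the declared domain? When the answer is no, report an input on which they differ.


Behavior is preserved: although local variable names differ, the outputs never diverge.
Tracing a=2, b=0: eval_a: val = 16; (max(a, a) >= (val * a)) -> false; return -3 | eval_b: res = 16; (max(a, a) >= (res * a)) -> false; return -3 — matching result -3.
Across all 72 domain points the two functions coincide.
verdict: equivalent


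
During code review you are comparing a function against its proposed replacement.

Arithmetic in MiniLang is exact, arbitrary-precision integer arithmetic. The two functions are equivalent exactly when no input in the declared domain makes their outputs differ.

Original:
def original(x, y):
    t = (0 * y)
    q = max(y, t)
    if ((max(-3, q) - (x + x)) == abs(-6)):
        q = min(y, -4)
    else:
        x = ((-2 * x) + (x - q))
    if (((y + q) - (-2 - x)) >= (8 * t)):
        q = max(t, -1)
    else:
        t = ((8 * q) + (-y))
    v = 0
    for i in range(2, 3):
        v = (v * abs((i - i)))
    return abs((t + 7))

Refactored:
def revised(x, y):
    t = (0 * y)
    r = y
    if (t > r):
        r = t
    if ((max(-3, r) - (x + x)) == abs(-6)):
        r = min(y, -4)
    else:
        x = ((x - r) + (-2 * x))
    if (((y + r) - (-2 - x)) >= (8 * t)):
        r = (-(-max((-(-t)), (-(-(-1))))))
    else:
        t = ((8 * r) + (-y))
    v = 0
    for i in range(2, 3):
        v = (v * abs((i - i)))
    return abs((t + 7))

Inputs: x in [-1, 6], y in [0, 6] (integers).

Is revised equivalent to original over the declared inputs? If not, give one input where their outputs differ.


Reading the diff, among the changes: min/max/abs usage differs; also statement counts differ; also local variable names differ; also branching structure differs; also comparison usage differs.
One worked example (x=2, y=3) — original: t becomes 0; next q becomes 3; next ((max(-3, q) - (x + x)) == abs(-6)) evaluates to false; next x becomes -5; next (((y + q) - (-2 - x)) >= (8 * t)) evaluates to true; next q becomes 0; next v becomes 0; next at i=2:; next v becomes 0; next final value 7; revised: t becomes 0; next r becomes 3; next (t > r) evaluates to false; next ((max(-3, r) - (x + x)) == abs(-6)) evaluates to false; next x becomes -5; next (((y + r) - (-2 - x)) >= (8 * t)) evaluates to true; next r becomes 0; next v becomes 0; next at i=2:; next v becomes 0; next final value 7; agreement on 7.
Sweeping the whole domain (56 inputs) finds no disagreement.
verdict: equivalent


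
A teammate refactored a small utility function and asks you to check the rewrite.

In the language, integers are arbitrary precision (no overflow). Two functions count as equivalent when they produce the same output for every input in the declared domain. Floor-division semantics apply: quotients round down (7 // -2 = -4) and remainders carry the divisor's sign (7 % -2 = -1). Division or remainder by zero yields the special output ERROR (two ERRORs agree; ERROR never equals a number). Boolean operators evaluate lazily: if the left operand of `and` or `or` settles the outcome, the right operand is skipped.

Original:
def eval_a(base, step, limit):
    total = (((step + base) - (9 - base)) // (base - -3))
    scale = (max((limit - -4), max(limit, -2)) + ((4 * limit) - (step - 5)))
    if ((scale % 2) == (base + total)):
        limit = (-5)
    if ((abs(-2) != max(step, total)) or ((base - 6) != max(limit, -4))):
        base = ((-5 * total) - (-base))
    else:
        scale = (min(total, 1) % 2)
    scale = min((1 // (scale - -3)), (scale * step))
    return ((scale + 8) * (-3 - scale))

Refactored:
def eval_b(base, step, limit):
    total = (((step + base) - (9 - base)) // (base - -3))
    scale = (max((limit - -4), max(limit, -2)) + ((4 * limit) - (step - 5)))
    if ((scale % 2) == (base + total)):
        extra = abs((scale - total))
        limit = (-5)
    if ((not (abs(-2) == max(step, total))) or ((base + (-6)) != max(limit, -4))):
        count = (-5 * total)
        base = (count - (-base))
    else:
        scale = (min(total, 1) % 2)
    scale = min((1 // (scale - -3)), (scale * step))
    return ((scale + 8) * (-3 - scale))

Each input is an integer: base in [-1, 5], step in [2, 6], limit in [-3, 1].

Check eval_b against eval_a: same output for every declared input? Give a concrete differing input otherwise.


The two are interchangeable: arithmetic usage differs; and boolean connective usage differs; and statement counts differ; and local variable names differ; and comparison usage differs; and min/max/abs usage differs, and every declared input agrees.
Spot check at base=0, step=5, limit=-3 — eval_a: total becomes -2; next scale becomes -11; next ((scale % 2) == (base + total)) evaluates to false; next ((abs(-2) != max(step, total)) or ((base - 6) != max(limit, -4))) evaluates to true; next base becomes 10; next scale becomes -55; next final value -2444. eval_b: total becomes -2; next scale becomes -11; next ((scale % 2) == (base + total)) evaluates to false; next ((not (abs(-2) == max(step, total))) or ((base + (-6)) != max(limit, -4))) evaluates to true; next count becomes 10; next base becomes 10; next scale becomes -55; next final value -2444. Both give -2444.
Sweeping the whole domain (175 inputs) finds no disagreement.
verdict: equivalent


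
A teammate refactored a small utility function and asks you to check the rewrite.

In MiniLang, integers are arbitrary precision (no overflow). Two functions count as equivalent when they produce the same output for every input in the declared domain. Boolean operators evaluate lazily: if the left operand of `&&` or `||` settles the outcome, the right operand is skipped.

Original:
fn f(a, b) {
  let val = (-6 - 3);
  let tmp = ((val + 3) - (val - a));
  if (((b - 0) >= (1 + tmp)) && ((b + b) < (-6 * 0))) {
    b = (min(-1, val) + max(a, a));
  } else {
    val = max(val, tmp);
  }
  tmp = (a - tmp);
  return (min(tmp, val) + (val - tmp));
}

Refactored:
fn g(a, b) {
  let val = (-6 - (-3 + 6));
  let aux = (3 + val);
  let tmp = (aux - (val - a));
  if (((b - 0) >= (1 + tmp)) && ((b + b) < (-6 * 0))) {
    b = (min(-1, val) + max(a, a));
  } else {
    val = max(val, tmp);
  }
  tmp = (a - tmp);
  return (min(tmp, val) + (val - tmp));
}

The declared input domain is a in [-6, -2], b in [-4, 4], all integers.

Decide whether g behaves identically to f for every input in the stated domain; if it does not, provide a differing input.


The two are interchangeable: local variable names differ; and statement counts differ; and arithmetic usage differs; and constant usage differs, and every declared input agrees.
One worked example (a=-3, b=1) — f: val=-9, then tmp=0, then (((b - 0) >= (1 + tmp)) && ((b + b) < (-6 * 0))) is false, then val=0, then tmp=-3, then returns 0; g: val=-9, then aux=-6, then tmp=0, then (((b - 0) >= (1 + tmp)) && ((b + b) < (-6 * 0))) is false, then val=0, then tmp=-3, then returns 0; agreement on 0.
An exhaustive pass over the 45 declared inputs shows identical outputs.
verdict: equivalent


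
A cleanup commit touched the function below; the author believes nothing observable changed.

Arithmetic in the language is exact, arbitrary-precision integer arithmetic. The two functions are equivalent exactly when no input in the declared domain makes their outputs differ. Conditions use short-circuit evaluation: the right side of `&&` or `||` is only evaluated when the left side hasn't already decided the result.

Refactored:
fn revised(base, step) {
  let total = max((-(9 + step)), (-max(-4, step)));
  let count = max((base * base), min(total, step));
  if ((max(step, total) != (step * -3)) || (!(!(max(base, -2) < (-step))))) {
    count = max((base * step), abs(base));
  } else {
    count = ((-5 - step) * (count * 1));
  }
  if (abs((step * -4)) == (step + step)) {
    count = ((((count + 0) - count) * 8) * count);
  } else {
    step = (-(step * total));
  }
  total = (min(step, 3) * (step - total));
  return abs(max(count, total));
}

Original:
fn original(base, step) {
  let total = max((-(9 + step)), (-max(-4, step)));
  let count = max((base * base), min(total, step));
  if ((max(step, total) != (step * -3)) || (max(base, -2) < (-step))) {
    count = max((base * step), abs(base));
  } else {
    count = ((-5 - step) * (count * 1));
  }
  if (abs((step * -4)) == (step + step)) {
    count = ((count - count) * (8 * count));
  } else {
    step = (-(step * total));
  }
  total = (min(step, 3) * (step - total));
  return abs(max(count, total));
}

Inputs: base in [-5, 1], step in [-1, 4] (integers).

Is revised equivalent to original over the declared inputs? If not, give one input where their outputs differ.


The two are interchangeable: boolean connective usage differs; constant usage differs; arithmetic usage differs, and every declared input agrees.
Tracing base=1, step=3: original: total := -3 | count := 1 | ((max(step, total) != (step * -3)) || (max(base, -2) < (-step))): true | count := 3 | (abs((step * -4)) == (step + step)): false | step := 9 | total := 36 | result 36 | revised: total := -3 | count := 1 | ((max(step, total) != (step * -3)) || (!(!(max(base, -2) < (-step))))): true | count := 3 | (abs((step * -4)) == (step + step)): false | step := 9 | total := 36 | result 36 — matching result 36.
Every one of the 42 inputs gives matching results.
verdict: equivalent


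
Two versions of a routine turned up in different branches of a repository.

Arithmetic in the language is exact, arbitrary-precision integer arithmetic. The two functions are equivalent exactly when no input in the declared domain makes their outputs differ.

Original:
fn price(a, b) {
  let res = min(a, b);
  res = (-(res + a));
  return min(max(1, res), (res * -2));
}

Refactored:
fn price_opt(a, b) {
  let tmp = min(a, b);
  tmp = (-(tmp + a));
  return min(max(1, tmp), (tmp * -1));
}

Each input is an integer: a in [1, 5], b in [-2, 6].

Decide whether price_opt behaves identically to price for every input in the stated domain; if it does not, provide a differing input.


These are not equivalent — on a=1, b=-2 the outputs split (-2 vs -1).
price: res := -2 | res := 1 | result -2
price_opt: tmp := -2 | tmp := 1 | result -1
verdict: not equivalent; witness: a=1, b=-2


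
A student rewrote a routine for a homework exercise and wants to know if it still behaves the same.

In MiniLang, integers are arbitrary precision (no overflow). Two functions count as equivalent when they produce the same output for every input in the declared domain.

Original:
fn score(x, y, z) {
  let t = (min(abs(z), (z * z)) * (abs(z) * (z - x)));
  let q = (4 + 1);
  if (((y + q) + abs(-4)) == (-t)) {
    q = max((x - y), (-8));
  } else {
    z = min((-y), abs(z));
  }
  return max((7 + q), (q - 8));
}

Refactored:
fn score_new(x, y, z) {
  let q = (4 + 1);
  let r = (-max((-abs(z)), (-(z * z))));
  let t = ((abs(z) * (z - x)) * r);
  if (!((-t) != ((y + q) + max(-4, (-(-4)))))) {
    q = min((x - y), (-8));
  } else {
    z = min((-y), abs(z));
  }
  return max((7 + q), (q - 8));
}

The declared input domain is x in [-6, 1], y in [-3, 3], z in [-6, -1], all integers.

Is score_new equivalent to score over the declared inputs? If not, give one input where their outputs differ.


Take x=-2, y=0, z=-3.
score: t=-9, then q=5, then (((y + q) + abs(-4)) == (-t)) is true, then q=-2, then returns 5
score_new: q=5, then r=3, then t=-9, then (!((-t) != ((y + q) + max(-4, (-(-4)))))) is true, then q=-8, then returns -1
5 against -1: the behavior changed.
verdict: not equivalent; witness: x=-2, y=0, z=-3


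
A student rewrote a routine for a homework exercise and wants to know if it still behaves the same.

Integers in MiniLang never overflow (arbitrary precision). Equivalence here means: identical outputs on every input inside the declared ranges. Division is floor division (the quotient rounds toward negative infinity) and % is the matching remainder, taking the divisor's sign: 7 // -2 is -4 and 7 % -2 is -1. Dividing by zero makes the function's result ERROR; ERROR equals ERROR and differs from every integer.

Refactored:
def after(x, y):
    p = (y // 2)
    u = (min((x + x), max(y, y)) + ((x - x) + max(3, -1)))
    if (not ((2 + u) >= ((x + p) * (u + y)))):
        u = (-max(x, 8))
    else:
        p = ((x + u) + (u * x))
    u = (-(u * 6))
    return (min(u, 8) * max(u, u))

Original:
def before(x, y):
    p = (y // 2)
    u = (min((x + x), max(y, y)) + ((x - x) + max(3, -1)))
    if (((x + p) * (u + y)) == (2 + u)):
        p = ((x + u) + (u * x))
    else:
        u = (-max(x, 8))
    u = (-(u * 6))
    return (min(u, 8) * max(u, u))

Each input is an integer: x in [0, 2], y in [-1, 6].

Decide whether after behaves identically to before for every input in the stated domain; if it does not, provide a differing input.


There is a counterexample at x=0, y=-1: 384 on one side, 144 on the other.
before: p=-1, then u=2, then (((x + p) * (u + y)) == (2 + u)) is false, then u=-8, then u=48, then returns 384
after: p=-1, then u=2, then (not ((2 + u) >= ((x + p) * (u + y)))) is false, then p=2, then u=-12, then returns 144
verdict: not equivalent; witness: x=0, y=-1


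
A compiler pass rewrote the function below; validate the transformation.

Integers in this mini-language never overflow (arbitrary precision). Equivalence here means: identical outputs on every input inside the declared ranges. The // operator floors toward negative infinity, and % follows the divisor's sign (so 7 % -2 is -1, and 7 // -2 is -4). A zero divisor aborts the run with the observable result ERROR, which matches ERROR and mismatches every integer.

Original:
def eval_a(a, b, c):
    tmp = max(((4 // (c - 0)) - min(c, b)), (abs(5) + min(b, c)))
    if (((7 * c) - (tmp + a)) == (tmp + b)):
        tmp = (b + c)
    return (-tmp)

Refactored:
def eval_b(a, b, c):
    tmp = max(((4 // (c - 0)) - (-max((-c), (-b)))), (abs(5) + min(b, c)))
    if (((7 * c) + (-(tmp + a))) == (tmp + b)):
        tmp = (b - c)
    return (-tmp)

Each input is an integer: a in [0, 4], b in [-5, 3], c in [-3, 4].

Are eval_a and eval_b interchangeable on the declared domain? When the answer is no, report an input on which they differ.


Take a=1, b=1, c=2.
eval_a: tmp becomes 6; next (((7 * c) - (tmp + a)) == (tmp + b)) evaluates to true; next tmp becomes 3; next final value -3
eval_b: tmp becomes 6; next (((7 * c) + (-(tmp + a))) == (tmp + b)) evaluates to true; next tmp becomes -1; next final value 1
-3 and 1 differ, so these are not the same function on this domain.
verdict: not equivalent; witness: a=1, b=1, c=2


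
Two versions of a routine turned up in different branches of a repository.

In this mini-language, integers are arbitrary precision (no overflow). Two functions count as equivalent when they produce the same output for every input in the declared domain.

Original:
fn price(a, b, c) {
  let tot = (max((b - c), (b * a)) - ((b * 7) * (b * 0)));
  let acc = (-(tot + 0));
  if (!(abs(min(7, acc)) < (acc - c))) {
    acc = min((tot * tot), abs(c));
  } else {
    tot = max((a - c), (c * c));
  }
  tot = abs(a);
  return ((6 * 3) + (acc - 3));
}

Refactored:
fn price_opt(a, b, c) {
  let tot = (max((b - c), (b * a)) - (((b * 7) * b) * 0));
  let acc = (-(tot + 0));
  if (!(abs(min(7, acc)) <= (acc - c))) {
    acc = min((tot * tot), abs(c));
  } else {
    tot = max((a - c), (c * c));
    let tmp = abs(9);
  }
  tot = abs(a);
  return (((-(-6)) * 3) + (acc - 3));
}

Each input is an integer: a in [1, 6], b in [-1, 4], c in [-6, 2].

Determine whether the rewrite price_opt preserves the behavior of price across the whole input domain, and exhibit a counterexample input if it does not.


Take a=1, b=-1, c=-2.
price: tot=1, then acc=-1, then (!(abs(min(7, acc)) < (acc - c))) is true, then acc=1, then tot=1, then returns 16
price_opt: tot=1, then acc=-1, then (!(abs(min(7, acc)) <= (acc - c))) is false, then tot=4, then tmp=9, then tot=1, then returns 14
16 != 14, so the rewrite changes behavior.
verdict: not equivalent; witness: a=1, b=-1, c=-2


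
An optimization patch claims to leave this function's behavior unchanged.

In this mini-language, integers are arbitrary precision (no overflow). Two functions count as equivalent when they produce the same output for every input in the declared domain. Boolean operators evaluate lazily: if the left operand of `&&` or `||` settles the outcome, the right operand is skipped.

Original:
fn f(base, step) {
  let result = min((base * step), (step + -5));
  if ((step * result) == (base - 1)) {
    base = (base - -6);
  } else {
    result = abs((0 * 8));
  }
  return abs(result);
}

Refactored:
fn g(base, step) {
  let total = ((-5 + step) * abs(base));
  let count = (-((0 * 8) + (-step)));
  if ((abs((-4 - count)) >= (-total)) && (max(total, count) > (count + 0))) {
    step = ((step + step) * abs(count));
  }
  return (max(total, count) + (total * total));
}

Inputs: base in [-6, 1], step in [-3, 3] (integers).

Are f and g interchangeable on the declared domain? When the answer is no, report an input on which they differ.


Try base=-6, step=-3.
f: result := -8 | ((step * result) == (base - 1)): false | result := 0 | result 0
g: total := -48 | count := -3 | ((abs((-4 - count)) >= (-total)) && (max(total, count) > (count + 0))): false | result 2301
0 against 2301: the behavior changed.
verdict: not equivalent; witness: base=-6, step=-3
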